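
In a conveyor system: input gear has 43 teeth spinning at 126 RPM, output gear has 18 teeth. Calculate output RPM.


Given: N1 = 43 teeth, w1 = 126 RPM, N2 = 18 teeth
Using N1*w1 = N2*w2
w2 = N1*w1 / N2
w2 = 43*126 / 18
w2 = 5418 / 18
w2 = 301 RPM

301 RPM


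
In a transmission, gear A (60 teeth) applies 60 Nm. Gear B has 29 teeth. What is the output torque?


Given: N1 = 60, N2 = 29, T1 = 60 Nm
Using T2/T1 = N2/N1
T2 = T1 * N2 / N1
T2 = 60 * 29 / 60
T2 = 1740 / 60
T2 = 29 Nm

29 Nm


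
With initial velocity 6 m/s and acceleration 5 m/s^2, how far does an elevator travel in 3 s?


Given: v0 = 6 m/s, a = 5 m/s^2, t = 3 s
Using s = v0*t + (1/2)*a*t^2
s = 6*3 + (1/2)*5*3^2
s = 18 + (1/2)*45
s = 18 + 45/2
s = 81/2

81/2 m


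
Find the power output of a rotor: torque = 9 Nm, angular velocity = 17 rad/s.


Given: tau = 9 Nm, omega = 17 rad/s
Using P = tau * omega
P = 9 * 17
P = 153 W

153 W


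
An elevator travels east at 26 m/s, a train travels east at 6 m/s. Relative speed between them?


Given: v_A = 26 m/s east, v_B = 6 m/s east
Both move in the same direction; relative speed = |v_A - v_B|
|26 - 6| = |20|
= 20 m/s

20 m/s


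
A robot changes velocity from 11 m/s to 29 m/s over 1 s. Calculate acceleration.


Given: initial velocity v0 = 11 m/s, final velocity v = 29 m/s, time t = 1 s
Using a = (v - v0) / t
a = (29 - 11) / 1
a = 18 / 1
a = 18 m/s^2

18 m/s^2


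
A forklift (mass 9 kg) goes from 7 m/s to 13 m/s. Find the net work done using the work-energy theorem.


Given: m = 9 kg, v0 = 7 m/s, v = 13 m/s
Using W = (1/2)*m*(v^2 - v0^2)
v^2 = 13^2 = 169
v0^2 = 7^2 = 49
v^2 - v0^2 = 169 - 49 = 120
W = (1/2)*9*120 = 540 J

540 J


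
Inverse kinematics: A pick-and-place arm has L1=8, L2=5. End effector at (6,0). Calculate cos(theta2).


Given: L1 = 8, L2 = 5, target (x, y) = (6, 0)
Using cos(theta2) = (x^2 + y^2 - L1^2 - L2^2) / (2*L1*L2)
x^2 + y^2 = 6^2 + 0 = 36
L1^2 + L2^2 = 64 + 25 = 89
Numerator = 36 - 89 = -53
Denominator = 2*8*5 = 80
cos(theta2) = -53/80 = -53/80

-53/80


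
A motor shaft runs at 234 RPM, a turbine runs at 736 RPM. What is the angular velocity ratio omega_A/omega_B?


Given: RPM_A = 234, RPM_B = 736
omega = 2*pi*RPM/60, so omega_A/omega_B = RPM_A / RPM_B
omega_A/omega_B = 234 / 736
omega_A/omega_B = 117/368

117/368


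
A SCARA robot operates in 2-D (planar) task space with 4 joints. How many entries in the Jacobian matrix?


Given: task space dimension = 2, joints = 4
Jacobian is a 2 x 4 matrix
Total entries = rows * columns
Total = 2 * 4
Total = 8

8


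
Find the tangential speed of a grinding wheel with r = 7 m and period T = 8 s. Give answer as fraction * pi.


Given: radius r = 7 m, period T = 8 s
Using v = 2*pi*r / T
v = 2*pi*7 / 8
v = 14*pi / 8
v = 7/4*pi m/s

7/4*pi m/s


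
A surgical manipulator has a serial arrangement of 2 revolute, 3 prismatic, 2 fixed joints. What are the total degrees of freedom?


Given: serial robot with 2 revolute, 3 prismatic, 2 fixed joints
DOF contribution per joint type: revolute=1, prismatic=1, spherical=3, fixed=0
DOF = 2*1 + 3*1 + 2*0
DOF = 5

5


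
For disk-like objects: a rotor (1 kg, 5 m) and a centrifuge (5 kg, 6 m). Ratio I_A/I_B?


Given: M1=1 kg, R1=5 m, M2=5 kg, R2=6 m
For a disk: I = (1/2)*M*R^2, so I_A/I_B = (M1*R1^2)/(M2*R2^2)
M1*R1^2 = 1*25 = 25
M2*R2^2 = 5*36 = 180
I_A/I_B = 25/180 = 5/36

5/36


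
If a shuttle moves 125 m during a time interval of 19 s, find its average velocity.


Given: distance d = 125 m, time t = 19 s
Using v = d / t
v = 125 / 19
v = 125/19 m/s

125/19 m/s


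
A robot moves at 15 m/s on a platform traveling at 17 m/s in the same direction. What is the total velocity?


Given: object velocity = 15 m/s, platform velocity = 17 m/s (same direction)
Using classical velocity addition: v_total = v_object + v_platform
v_total = 15 + 17
v_total = 32 m/s

32 m/s


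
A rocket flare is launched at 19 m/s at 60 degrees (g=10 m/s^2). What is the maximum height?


Given: v0 = 19 m/s, theta = 60 deg, g = 10 m/s^2
sin^2(60) = 3/4
Using H = v0^2 * sin^2(theta) / (2*g)
H = 19^2 * 3/4 / (2*10)
H = 361 * 3/4 / 20
H = 1083/4 / 20
H = 1083/80 m

1083/80 m


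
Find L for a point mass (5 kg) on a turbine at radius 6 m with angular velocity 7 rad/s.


Given: m = 5 kg, r = 6 m, omega = 7 rad/s
For a point mass: I = m*r^2
I = 5*6^2 = 5*36 = 180
L = I*omega = 180*7
L = 1260 kg*m^2/s

1260 kg*m^2/s


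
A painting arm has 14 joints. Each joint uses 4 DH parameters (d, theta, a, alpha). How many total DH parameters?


Given: 14 joints, 4 DH parameters per joint (d, theta, a, alpha)
Total DH parameters = number_of_joints * 4
Total = 14 * 4
Total = 56

56


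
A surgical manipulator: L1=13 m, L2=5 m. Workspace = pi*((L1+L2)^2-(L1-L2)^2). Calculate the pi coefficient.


Given: L1 = 13, L2 = 5
(L1+L2)^2 = (18)^2 = 324
(L1-L2)^2 = (8)^2 = 64
Difference = 324 - 64 = 260
This equals 4*L1*L2 = 4*13*5 = 260
Workspace area = 260*pi

260


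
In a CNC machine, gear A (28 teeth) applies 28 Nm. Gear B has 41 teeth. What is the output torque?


Given: N1 = 28, N2 = 41, T1 = 28 Nm
Using T2/T1 = N2/N1
T2 = T1 * N2 / N1
T2 = 28 * 41 / 28
T2 = 1148 / 28
T2 = 41 Nm

41 Nm


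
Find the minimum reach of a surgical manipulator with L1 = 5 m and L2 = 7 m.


Given: L1 = 5 m, L2 = 7 m
For a 2-link planar arm, min reach = |L1 - L2| (second link folded back)
Min reach = |5 - 7|
Min reach = 2 m

2 m


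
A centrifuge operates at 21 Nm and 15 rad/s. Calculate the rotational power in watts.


Given: tau = 21 Nm, omega = 15 rad/s
Using P = tau * omega
P = 21 * 15
P = 315 W

315 W


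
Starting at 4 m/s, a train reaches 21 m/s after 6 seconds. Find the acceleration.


Given: initial velocity v0 = 4 m/s, final velocity v = 21 m/s, time t = 6 s
Using a = (v - v0) / t
a = (21 - 4) / 6
a = 17 / 6
a = 17/6 m/s^2

17/6 m/s^2


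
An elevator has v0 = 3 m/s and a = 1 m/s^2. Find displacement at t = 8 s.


Given: v0 = 3 m/s, a = 1 m/s^2, t = 8 s
Using s = v0*t + (1/2)*a*t^2
s = 3*8 + (1/2)*1*8^2
s = 24 + (1/2)*64
s = 24 + 32
s = 56

56 m


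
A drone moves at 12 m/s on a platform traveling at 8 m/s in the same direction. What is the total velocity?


Given: object velocity = 12 m/s, platform velocity = 8 m/s (same direction)
Using classical velocity addition: v_total = v_object + v_platform
v_total = 12 + 8
v_total = 20 m/s

20 m/s


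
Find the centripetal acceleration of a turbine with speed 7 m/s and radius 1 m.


Given: v = 7 m/s, r = 1 m
Using a_c = v^2 / r
a_c = 7^2 / 1
a_c = 49 / 1
a_c = 49 m/s^2

49 m/s^2


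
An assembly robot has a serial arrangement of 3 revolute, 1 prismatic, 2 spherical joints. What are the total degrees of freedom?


Given: serial robot with 3 revolute, 1 prismatic, 2 spherical joints
DOF contribution per joint type: revolute=1, prismatic=1, spherical=3, fixed=0
DOF = 3*1 + 1*1 + 2*3
DOF = 10

10


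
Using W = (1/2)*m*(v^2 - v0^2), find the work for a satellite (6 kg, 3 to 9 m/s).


Given: m = 6 kg, v0 = 3 m/s, v = 9 m/s
Using W = (1/2)*m*(v^2 - v0^2)
v^2 = 9^2 = 81
v0^2 = 3^2 = 9
v^2 - v0^2 = 81 - 9 = 72
W = (1/2)*6*72 = 216 J

216 J


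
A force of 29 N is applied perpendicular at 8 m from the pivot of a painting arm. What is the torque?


Given: F = 29 N, r = 8 m, angle = 90 deg (perpendicular)
Using tau = F * r * sin(90)
sin(90) = 1
tau = 29 * 8 * 1
tau = 232 Nm

232 Nm


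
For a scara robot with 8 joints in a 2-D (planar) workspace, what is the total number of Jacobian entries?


Given: task space dimension = 2, joints = 8
Jacobian is a 2 x 8 matrix
Total entries = rows * columns
Total = 2 * 8
Total = 16

16


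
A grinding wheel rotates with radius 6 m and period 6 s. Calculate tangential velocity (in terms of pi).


Given: radius r = 6 m, period T = 6 s
Using v = 2*pi*r / T
v = 2*pi*6 / 6
v = 12*pi / 6
v = 2*pi m/s

2*pi m/s


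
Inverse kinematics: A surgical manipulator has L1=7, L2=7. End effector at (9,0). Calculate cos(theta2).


Given: L1 = 7, L2 = 7, target (x, y) = (9, 0)
Using cos(theta2) = (x^2 + y^2 - L1^2 - L2^2) / (2*L1*L2)
x^2 + y^2 = 9^2 + 0 = 81
L1^2 + L2^2 = 49 + 49 = 98
Numerator = 81 - 98 = -17
Denominator = 2*7*7 = 98
cos(theta2) = -17/98 = -17/98

-17/98


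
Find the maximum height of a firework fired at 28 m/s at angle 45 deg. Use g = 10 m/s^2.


Given: v0 = 28 m/s, theta = 45 deg, g = 10 m/s^2
sin^2(45) = 1/2
Using H = v0^2 * sin^2(theta) / (2*g)
H = 28^2 * 1/2 / (2*10)
H = 784 * 1/2 / 20
H = 392 / 20
H = 98/5 m

98/5 m


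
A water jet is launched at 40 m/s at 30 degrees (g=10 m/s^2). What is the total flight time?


Given: v0 = 40 m/s, theta = 30 deg, g = 10 m/s^2
sin(30) = 1/2
Using T = 2*v0*sin(theta) / g
T = 2*40*1/2 / 10
T = 40 / 10
T = 4 s

4 s


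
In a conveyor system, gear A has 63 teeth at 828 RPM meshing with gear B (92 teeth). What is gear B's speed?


Given: N1 = 63 teeth, w1 = 828 RPM, N2 = 92 teeth
Using N1*w1 = N2*w2
w2 = N1*w1 / N2
w2 = 63*828 / 92
w2 = 52164 / 92
w2 = 567 RPM

567 RPM


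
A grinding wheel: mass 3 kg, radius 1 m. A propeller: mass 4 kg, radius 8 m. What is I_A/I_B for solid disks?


Given: M1=3 kg, R1=1 m, M2=4 kg, R2=8 m
For a disk: I = (1/2)*M*R^2, so I_A/I_B = (M1*R1^2)/(M2*R2^2)
M1*R1^2 = 3*1 = 3
M2*R2^2 = 4*64 = 256
I_A/I_B = 3/256 = 3/256

3/256


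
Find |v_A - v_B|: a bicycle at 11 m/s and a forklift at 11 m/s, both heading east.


Given: v_A = 11 m/s east, v_B = 11 m/s east
Both move in the same direction; relative speed = |v_A - v_B|
|11 - 11| = |0|
= 0 m/s

0 m/s


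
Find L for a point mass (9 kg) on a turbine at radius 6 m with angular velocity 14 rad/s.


Given: m = 9 kg, r = 6 m, omega = 14 rad/s
For a point mass: I = m*r^2
I = 9*6^2 = 9*36 = 324
L = I*omega = 324*14
L = 4536 kg*m^2/s

4536 kg*m^2/s


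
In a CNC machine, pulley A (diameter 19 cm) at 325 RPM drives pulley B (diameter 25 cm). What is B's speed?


Given: D1 = 19 cm, w1 = 325 RPM, D2 = 25 cm
Using D1*w1 = D2*w2
w2 = D1*w1 / D2
w2 = 19*325 / 25
w2 = 6175 / 25
w2 = 247 RPM

247 RPM


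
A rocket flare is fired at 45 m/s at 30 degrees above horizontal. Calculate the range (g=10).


Given: v0 = 45 m/s, theta = 30 deg, g = 10 m/s^2
sin(2*30) = sin(60) = sqrt(3)/2
Using R = v0^2 * sin(2*theta) / g
R = 45^2 * (sqrt(3)/2) / 10
R = 2025 * sqrt(3) / 20
R = 405/4*sqrt(3) m

405/4*sqrt(3) m


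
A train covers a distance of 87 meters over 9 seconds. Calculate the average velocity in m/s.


Given: distance d = 87 m, time t = 9 s
Using v = d / t
v = 87 / 9
v = 29/3 m/s

29/3 m/s


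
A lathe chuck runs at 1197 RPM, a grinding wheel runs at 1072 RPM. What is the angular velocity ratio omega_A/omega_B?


Given: RPM_A = 1197, RPM_B = 1072
omega = 2*pi*RPM/60, so omega_A/omega_B = RPM_A / RPM_B
omega_A/omega_B = 1197 / 1072
omega_A/omega_B = 1197/1072

1197/1072


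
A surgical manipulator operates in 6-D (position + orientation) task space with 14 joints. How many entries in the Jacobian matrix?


Given: task space dimension = 6, joints = 14
Jacobian is a 6 x 14 matrix
Total entries = rows * columns
Total = 6 * 14
Total = 84

84


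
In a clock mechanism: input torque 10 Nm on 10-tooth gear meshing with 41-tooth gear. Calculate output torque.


Given: N1 = 10, N2 = 41, T1 = 10 Nm
Using T2/T1 = N2/N1
T2 = T1 * N2 / N1
T2 = 10 * 41 / 10
T2 = 410 / 10
T2 = 41 Nm

41 Nm


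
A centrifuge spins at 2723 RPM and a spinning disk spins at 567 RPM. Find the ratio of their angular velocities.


Given: RPM_A = 2723, RPM_B = 567
omega = 2*pi*RPM/60, so omega_A/omega_B = RPM_A / RPM_B
omega_A/omega_B = 2723 / 567
omega_A/omega_B = 389/81

389/81


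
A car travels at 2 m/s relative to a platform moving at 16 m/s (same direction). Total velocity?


Given: object velocity = 2 m/s, platform velocity = 16 m/s (same direction)
Using classical velocity addition: v_total = v_object + v_platform
v_total = 2 + 16
v_total = 18 m/s

18 m/s


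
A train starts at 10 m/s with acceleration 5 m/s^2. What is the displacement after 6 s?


Given: v0 = 10 m/s, a = 5 m/s^2, t = 6 s
Using s = v0*t + (1/2)*a*t^2
s = 10*6 + (1/2)*5*6^2
s = 60 + (1/2)*180
s = 60 + 90
s = 150

150 m


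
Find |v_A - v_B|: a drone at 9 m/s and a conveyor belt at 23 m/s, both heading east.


Given: v_A = 9 m/s east, v_B = 23 m/s east
Both move in the same direction; relative speed = |v_A - v_B|
|9 - 23| = |-14|
= 14 m/s

14 m/s


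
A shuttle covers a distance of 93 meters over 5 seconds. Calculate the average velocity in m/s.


Given: distance d = 93 m, time t = 5 s
Using v = d / t
v = 93 / 5
v = 93/5 m/s

93/5 m/s


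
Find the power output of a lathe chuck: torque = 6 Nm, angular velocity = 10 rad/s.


Given: tau = 6 Nm, omega = 10 rad/s
Using P = tau * omega
P = 6 * 10
P = 60 W

60 W


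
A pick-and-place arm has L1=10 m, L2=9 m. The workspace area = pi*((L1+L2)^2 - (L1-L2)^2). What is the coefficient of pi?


Given: L1 = 10, L2 = 9
(L1+L2)^2 = (19)^2 = 361
(L1-L2)^2 = (1)^2 = 1
Difference = 361 - 1 = 360
This equals 4*L1*L2 = 4*10*9 = 360
Workspace area = 360*pi

360


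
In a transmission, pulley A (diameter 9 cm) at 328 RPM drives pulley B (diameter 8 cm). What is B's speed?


Given: D1 = 9 cm, w1 = 328 RPM, D2 = 8 cm
Using D1*w1 = D2*w2
w2 = D1*w1 / D2
w2 = 9*328 / 8
w2 = 2952 / 8
w2 = 369 RPM

369 RPM


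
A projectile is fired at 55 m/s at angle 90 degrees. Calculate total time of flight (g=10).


Given: v0 = 55 m/s, theta = 90 deg, g = 10 m/s^2
sin(90) = 1
Using T = 2*v0*sin(theta) / g
T = 2*55*1 / 10
T = 110 / 10
T = 11 s

11 s


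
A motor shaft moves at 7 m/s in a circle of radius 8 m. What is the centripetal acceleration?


Given: v = 7 m/s, r = 8 m
Using a_c = v^2 / r
a_c = 7^2 / 8
a_c = 49 / 8
a_c = 49/8 m/s^2

49/8 m/s^2


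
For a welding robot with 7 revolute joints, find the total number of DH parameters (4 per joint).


Given: 7 joints, 4 DH parameters per joint (d, theta, a, alpha)
Total DH parameters = number_of_joints * 4
Total = 7 * 4
Total = 28

28


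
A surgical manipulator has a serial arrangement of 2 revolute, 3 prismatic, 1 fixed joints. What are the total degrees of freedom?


Given: serial robot with 2 revolute, 3 prismatic, 1 fixed joints
DOF contribution per joint type: revolute=1, prismatic=1, spherical=3, fixed=0
DOF = 2*1 + 3*1 + 1*0
DOF = 5

5


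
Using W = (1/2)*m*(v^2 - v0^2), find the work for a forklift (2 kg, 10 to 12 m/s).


Given: m = 2 kg, v0 = 10 m/s, v = 12 m/s
Using W = (1/2)*m*(v^2 - v0^2)
v^2 = 12^2 = 144
v0^2 = 10^2 = 100
v^2 - v0^2 = 144 - 100 = 44
W = (1/2)*2*44 = 44 J

44 J


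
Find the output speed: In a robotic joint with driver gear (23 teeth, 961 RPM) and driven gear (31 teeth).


Given: N1 = 23 teeth, w1 = 961 RPM, N2 = 31 teeth
Using N1*w1 = N2*w2
w2 = N1*w1 / N2
w2 = 23*961 / 31
w2 = 22103 / 31
w2 = 713 RPM

713 RPM


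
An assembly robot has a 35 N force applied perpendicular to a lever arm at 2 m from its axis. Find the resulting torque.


Given: F = 35 N, r = 2 m, angle = 90 deg (perpendicular)
Using tau = F * r * sin(90)
sin(90) = 1
tau = 35 * 2 * 1
tau = 70 Nm

70 Nm


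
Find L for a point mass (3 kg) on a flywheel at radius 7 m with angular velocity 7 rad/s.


Given: m = 3 kg, r = 7 m, omega = 7 rad/s
For a point mass: I = m*r^2
I = 3*7^2 = 3*49 = 147
L = I*omega = 147*7
L = 1029 kg*m^2/s

1029 kg*m^2/s


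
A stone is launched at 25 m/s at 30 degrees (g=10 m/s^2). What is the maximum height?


Given: v0 = 25 m/s, theta = 30 deg, g = 10 m/s^2
sin^2(30) = 1/4
Using H = v0^2 * sin^2(theta) / (2*g)
H = 25^2 * 1/4 / (2*10)
H = 625 * 1/4 / 20
H = 625/4 / 20
H = 125/16 m

125/16 m


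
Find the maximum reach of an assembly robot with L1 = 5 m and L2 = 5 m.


Given: L1 = 5 m, L2 = 5 m
For a 2-link planar arm, max reach = L1 + L2 (fully extended)
Max reach = 5 + 5
Max reach = 10 m

10 m


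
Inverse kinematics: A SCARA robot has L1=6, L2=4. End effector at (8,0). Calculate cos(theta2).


Given: L1 = 6, L2 = 4, target (x, y) = (8, 0)
Using cos(theta2) = (x^2 + y^2 - L1^2 - L2^2) / (2*L1*L2)
x^2 + y^2 = 8^2 + 0 = 64
L1^2 + L2^2 = 36 + 16 = 52
Numerator = 64 - 52 = 12
Denominator = 2*6*4 = 48
cos(theta2) = 12/48 = 1/4

1/4


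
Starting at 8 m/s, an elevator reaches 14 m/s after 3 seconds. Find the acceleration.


Given: initial velocity v0 = 8 m/s, final velocity v = 14 m/s, time t = 3 s
Using a = (v - v0) / t
a = (14 - 8) / 3
a = 6 / 3
a = 2 m/s^2

2 m/s^2


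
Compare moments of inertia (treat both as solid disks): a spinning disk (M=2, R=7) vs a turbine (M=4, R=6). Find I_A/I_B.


Given: M1=2 kg, R1=7 m, M2=4 kg, R2=6 m
For a disk: I = (1/2)*M*R^2, so I_A/I_B = (M1*R1^2)/(M2*R2^2)
M1*R1^2 = 2*49 = 98
M2*R2^2 = 4*36 = 144
I_A/I_B = 98/144 = 49/72

49/72


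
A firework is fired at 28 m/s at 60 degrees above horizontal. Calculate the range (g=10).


Given: v0 = 28 m/s, theta = 60 deg, g = 10 m/s^2
sin(2*60) = sin(120) = sqrt(3)/2
Using R = v0^2 * sin(2*theta) / g
R = 28^2 * (sqrt(3)/2) / 10
R = 784 * sqrt(3) / 20
R = 196/5*sqrt(3) m

196/5*sqrt(3) m


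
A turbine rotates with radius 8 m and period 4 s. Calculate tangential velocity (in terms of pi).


Given: radius r = 8 m, period T = 4 s
Using v = 2*pi*r / T
v = 2*pi*8 / 4
v = 16*pi / 4
v = 4*pi m/s

4*pi m/s


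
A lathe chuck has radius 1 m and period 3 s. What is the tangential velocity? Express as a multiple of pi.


Given: radius r = 1 m, period T = 3 s
Using v = 2*pi*r / T
v = 2*pi*1 / 3
v = 2*pi / 3
v = 2/3*pi m/s

2/3*pi m/s


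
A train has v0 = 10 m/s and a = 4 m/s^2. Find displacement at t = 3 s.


Given: v0 = 10 m/s, a = 4 m/s^2, t = 3 s
Using s = v0*t + (1/2)*a*t^2
s = 10*3 + (1/2)*4*3^2
s = 30 + (1/2)*36
s = 30 + 18
s = 48

48 m


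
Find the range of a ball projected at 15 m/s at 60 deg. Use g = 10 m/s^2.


Given: v0 = 15 m/s, theta = 60 deg, g = 10 m/s^2
sin(2*60) = sin(120) = sqrt(3)/2
Using R = v0^2 * sin(2*theta) / g
R = 15^2 * (sqrt(3)/2) / 10
R = 225 * sqrt(3) / 20
R = 45/4*sqrt(3) m

45/4*sqrt(3) m


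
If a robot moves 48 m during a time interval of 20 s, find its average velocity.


Given: distance d = 48 m, time t = 20 s
Using v = d / t
v = 48 / 20
v = 12/5 m/s

12/5 m/s


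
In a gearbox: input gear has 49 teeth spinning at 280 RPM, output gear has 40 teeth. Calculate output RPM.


Given: N1 = 49 teeth, w1 = 280 RPM, N2 = 40 teeth
Using N1*w1 = N2*w2
w2 = N1*w1 / N2
w2 = 49*280 / 40
w2 = 13720 / 40
w2 = 343 RPM

343 RPM


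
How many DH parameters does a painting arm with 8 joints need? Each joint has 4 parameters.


Given: 8 joints, 4 DH parameters per joint (d, theta, a, alpha)
Total DH parameters = number_of_joints * 4
Total = 8 * 4
Total = 32

32


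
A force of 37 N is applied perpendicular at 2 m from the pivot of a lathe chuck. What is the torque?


Given: F = 37 N, r = 2 m, angle = 90 deg (perpendicular)
Using tau = F * r * sin(90)
sin(90) = 1
tau = 37 * 2 * 1
tau = 74 Nm

74 Nm


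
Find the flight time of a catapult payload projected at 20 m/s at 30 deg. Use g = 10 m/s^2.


Given: v0 = 20 m/s, theta = 30 deg, g = 10 m/s^2
sin(30) = 1/2
Using T = 2*v0*sin(theta) / g
T = 2*20*1/2 / 10
T = 20 / 10
T = 2 s

2 s


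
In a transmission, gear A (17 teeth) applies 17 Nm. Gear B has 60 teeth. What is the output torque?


Given: N1 = 17, N2 = 60, T1 = 17 Nm
Using T2/T1 = N2/N1
T2 = T1 * N2 / N1
T2 = 17 * 60 / 17
T2 = 1020 / 17
T2 = 60 Nm

60 Nm


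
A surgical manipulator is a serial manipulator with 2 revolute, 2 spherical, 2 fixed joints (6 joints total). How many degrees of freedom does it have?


Given: serial robot with 2 revolute, 2 spherical, 2 fixed joints
DOF contribution per joint type: revolute=1, prismatic=1, spherical=3, fixed=0
DOF = 2*1 + 2*3 + 2*0
DOF = 8

8


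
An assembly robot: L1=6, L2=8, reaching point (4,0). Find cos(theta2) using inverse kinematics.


Given: L1 = 6, L2 = 8, target (x, y) = (4, 0)
Using cos(theta2) = (x^2 + y^2 - L1^2 - L2^2) / (2*L1*L2)
x^2 + y^2 = 4^2 + 0 = 16
L1^2 + L2^2 = 36 + 64 = 100
Numerator = 16 - 100 = -84
Denominator = 2*6*8 = 96
cos(theta2) = -84/96 = -7/8

-7/8


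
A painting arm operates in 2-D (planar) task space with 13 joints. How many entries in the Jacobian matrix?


Given: task space dimension = 2, joints = 13
Jacobian is a 2 x 13 matrix
Total entries = rows * columns
Total = 2 * 13
Total = 26

26


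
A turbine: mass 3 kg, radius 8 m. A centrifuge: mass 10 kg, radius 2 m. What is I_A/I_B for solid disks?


Given: M1=3 kg, R1=8 m, M2=10 kg, R2=2 m
For a disk: I = (1/2)*M*R^2, so I_A/I_B = (M1*R1^2)/(M2*R2^2)
M1*R1^2 = 3*64 = 192
M2*R2^2 = 10*4 = 40
I_A/I_B = 192/40 = 24/5

24/5


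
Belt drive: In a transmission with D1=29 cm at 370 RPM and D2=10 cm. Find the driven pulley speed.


Given: D1 = 29 cm, w1 = 370 RPM, D2 = 10 cm
Using D1*w1 = D2*w2
w2 = D1*w1 / D2
w2 = 29*370 / 10
w2 = 10730 / 10
w2 = 1073 RPM

1073 RPM


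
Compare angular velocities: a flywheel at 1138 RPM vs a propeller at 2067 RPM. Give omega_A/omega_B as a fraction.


Given: RPM_A = 1138, RPM_B = 2067
omega = 2*pi*RPM/60, so omega_A/omega_B = RPM_A / RPM_B
omega_A/omega_B = 1138 / 2067
omega_A/omega_B = 1138/2067

1138/2067


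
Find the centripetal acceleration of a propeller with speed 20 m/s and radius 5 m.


Given: v = 20 m/s, r = 5 m
Using a_c = v^2 / r
a_c = 20^2 / 5
a_c = 400 / 5
a_c = 80 m/s^2

80 m/s^2


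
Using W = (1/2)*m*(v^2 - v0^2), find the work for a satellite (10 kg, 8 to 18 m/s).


Given: m = 10 kg, v0 = 8 m/s, v = 18 m/s
Using W = (1/2)*m*(v^2 - v0^2)
v^2 = 18^2 = 324
v0^2 = 8^2 = 64
v^2 - v0^2 = 324 - 64 = 260
W = (1/2)*10*260 = 1300 J

1300 J


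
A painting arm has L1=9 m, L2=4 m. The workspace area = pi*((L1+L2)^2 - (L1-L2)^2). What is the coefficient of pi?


Given: L1 = 9, L2 = 4
(L1+L2)^2 = (13)^2 = 169
(L1-L2)^2 = (5)^2 = 25
Difference = 169 - 25 = 144
This equals 4*L1*L2 = 4*9*4 = 144
Workspace area = 144*pi

144


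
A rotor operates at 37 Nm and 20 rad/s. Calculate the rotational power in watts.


Given: tau = 37 Nm, omega = 20 rad/s
Using P = tau * omega
P = 37 * 20
P = 740 W

740 W


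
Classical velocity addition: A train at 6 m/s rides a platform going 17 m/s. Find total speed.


Given: object velocity = 6 m/s, platform velocity = 17 m/s (same direction)
Using classical velocity addition: v_total = v_object + v_platform
v_total = 6 + 17
v_total = 23 m/s

23 m/s


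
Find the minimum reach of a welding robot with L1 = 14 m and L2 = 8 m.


Given: L1 = 14 m, L2 = 8 m
For a 2-link planar arm, min reach = |L1 - L2| (second link folded back)
Min reach = |14 - 8|
Min reach = 6 m

6 m


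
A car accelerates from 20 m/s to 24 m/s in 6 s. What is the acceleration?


Given: initial velocity v0 = 20 m/s, final velocity v = 24 m/s, time t = 6 s
Using a = (v - v0) / t
a = (24 - 20) / 6
a = 4 / 6
a = 2/3 m/s^2

2/3 m/s^2


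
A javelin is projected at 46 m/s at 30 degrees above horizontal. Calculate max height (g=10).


Given: v0 = 46 m/s, theta = 30 deg, g = 10 m/s^2
sin^2(30) = 1/4
Using H = v0^2 * sin^2(theta) / (2*g)
H = 46^2 * 1/4 / (2*10)
H = 2116 * 1/4 / 20
H = 529 / 20
H = 529/20 m

529/20 m


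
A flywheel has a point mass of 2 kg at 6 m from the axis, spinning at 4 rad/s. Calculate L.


Given: m = 2 kg, r = 6 m, omega = 4 rad/s
For a point mass: I = m*r^2
I = 2*6^2 = 2*36 = 72
L = I*omega = 72*4
L = 288 kg*m^2/s

288 kg*m^2/s


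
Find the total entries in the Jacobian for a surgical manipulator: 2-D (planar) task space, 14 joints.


Given: task space dimension = 2, joints = 14
Jacobian is a 2 x 14 matrix
Total entries = rows * columns
Total = 2 * 14
Total = 28

28


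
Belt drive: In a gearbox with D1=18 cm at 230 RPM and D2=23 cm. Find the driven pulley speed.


Given: D1 = 18 cm, w1 = 230 RPM, D2 = 23 cm
Using D1*w1 = D2*w2
w2 = D1*w1 / D2
w2 = 18*230 / 23
w2 = 4140 / 23
w2 = 180 RPM

180 RPM


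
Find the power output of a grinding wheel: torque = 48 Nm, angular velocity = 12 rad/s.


Given: tau = 48 Nm, omega = 12 rad/s
Using P = tau * omega
P = 48 * 12
P = 576 W

576 W


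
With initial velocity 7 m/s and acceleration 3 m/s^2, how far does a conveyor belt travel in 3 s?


Given: v0 = 7 m/s, a = 3 m/s^2, t = 3 s
Using s = v0*t + (1/2)*a*t^2
s = 7*3 + (1/2)*3*3^2
s = 21 + (1/2)*27
s = 21 + 27/2
s = 69/2

69/2 m


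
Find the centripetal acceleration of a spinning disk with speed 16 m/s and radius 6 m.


Given: v = 16 m/s, r = 6 m
Using a_c = v^2 / r
a_c = 16^2 / 6
a_c = 256 / 6
a_c = 128/3 m/s^2

128/3 m/s^2


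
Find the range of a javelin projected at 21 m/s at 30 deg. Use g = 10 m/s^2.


Given: v0 = 21 m/s, theta = 30 deg, g = 10 m/s^2
sin(2*30) = sin(60) = sqrt(3)/2
Using R = v0^2 * sin(2*theta) / g
R = 21^2 * (sqrt(3)/2) / 10
R = 441 * sqrt(3) / 20
R = 441/20*sqrt(3) m

441/20*sqrt(3) m


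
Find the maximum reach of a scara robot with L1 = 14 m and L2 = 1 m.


Given: L1 = 14 m, L2 = 1 m
For a 2-link planar arm, max reach = L1 + L2 (fully extended)
Max reach = 14 + 1
Max reach = 15 m

15 m


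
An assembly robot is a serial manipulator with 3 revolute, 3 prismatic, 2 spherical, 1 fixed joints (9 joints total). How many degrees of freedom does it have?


Given: serial robot with 3 revolute, 3 prismatic, 2 spherical, 1 fixed joints
DOF contribution per joint type: revolute=1, prismatic=1, spherical=3, fixed=0
DOF = 3*1 + 3*1 + 2*3 + 1*0
DOF = 12

12


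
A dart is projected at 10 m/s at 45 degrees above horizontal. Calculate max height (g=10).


Given: v0 = 10 m/s, theta = 45 deg, g = 10 m/s^2
sin^2(45) = 1/2
Using H = v0^2 * sin^2(theta) / (2*g)
H = 10^2 * 1/2 / (2*10)
H = 100 * 1/2 / 20
H = 50 / 20
H = 5/2 m

5/2 m


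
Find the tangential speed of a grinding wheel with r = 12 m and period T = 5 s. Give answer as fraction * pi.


Given: radius r = 12 m, period T = 5 s
Using v = 2*pi*r / T
v = 2*pi*12 / 5
v = 24*pi / 5
v = 24/5*pi m/s

24/5*pi m/s


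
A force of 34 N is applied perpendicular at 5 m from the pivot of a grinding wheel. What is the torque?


Given: F = 34 N, r = 5 m, angle = 90 deg (perpendicular)
Using tau = F * r * sin(90)
sin(90) = 1
tau = 34 * 5 * 1
tau = 170 Nm

170 Nm


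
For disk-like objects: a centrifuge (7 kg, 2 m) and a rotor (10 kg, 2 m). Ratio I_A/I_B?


Given: M1=7 kg, R1=2 m, M2=10 kg, R2=2 m
For a disk: I = (1/2)*M*R^2, so I_A/I_B = (M1*R1^2)/(M2*R2^2)
M1*R1^2 = 7*4 = 28
M2*R2^2 = 10*4 = 40
I_A/I_B = 28/40 = 7/10

7/10


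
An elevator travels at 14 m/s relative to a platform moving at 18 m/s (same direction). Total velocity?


Given: object velocity = 14 m/s, platform velocity = 18 m/s (same direction)
Using classical velocity addition: v_total = v_object + v_platform
v_total = 14 + 18
v_total = 32 m/s

32 m/s


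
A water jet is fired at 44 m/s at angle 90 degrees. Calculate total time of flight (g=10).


Given: v0 = 44 m/s, theta = 90 deg, g = 10 m/s^2
sin(90) = 1
Using T = 2*v0*sin(theta) / g
T = 2*44*1 / 10
T = 88 / 10
T = 44/5 s

44/5 s


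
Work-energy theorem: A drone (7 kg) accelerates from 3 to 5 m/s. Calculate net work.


Given: m = 7 kg, v0 = 3 m/s, v = 5 m/s
Using W = (1/2)*m*(v^2 - v0^2)
v^2 = 5^2 = 25
v0^2 = 3^2 = 9
v^2 - v0^2 = 25 - 9 = 16
W = (1/2)*7*16 = 56 J

56 J


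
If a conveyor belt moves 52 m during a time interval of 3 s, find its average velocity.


Given: distance d = 52 m, time t = 3 s
Using v = d / t
v = 52 / 3
v = 52/3 m/s

52/3 m/s


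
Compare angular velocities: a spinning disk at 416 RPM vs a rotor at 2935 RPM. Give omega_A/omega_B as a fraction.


Given: RPM_A = 416, RPM_B = 2935
omega = 2*pi*RPM/60, so omega_A/omega_B = RPM_A / RPM_B
omega_A/omega_B = 416 / 2935
omega_A/omega_B = 416/2935

416/2935


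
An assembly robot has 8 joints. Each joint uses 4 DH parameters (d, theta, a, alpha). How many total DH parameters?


Given: 8 joints, 4 DH parameters per joint (d, theta, a, alpha)
Total DH parameters = number_of_joints * 4
Total = 8 * 4
Total = 32

32


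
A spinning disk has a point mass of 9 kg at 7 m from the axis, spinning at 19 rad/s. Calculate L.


Given: m = 9 kg, r = 7 m, omega = 19 rad/s
For a point mass: I = m*r^2
I = 9*7^2 = 9*49 = 441
L = I*omega = 441*19
L = 8379 kg*m^2/s

8379 kg*m^2/s


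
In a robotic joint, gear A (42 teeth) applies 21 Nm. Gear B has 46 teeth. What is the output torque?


Given: N1 = 42, N2 = 46, T1 = 21 Nm
Using T2/T1 = N2/N1
T2 = T1 * N2 / N1
T2 = 21 * 46 / 42
T2 = 966 / 42
T2 = 23 Nm

23 Nm


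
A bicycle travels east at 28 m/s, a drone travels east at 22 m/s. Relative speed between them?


Given: v_A = 28 m/s east, v_B = 22 m/s east
Both move in the same direction; relative speed = |v_A - v_B|
|28 - 22| = |6|
= 6 m/s

6 m/s


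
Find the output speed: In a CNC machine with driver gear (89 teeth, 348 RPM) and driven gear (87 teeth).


Given: N1 = 89 teeth, w1 = 348 RPM, N2 = 87 teeth
Using N1*w1 = N2*w2
w2 = N1*w1 / N2
w2 = 89*348 / 87
w2 = 30972 / 87
w2 = 356 RPM

356 RPM


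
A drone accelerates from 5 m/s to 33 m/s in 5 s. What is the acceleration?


Given: initial velocity v0 = 5 m/s, final velocity v = 33 m/s, time t = 5 s
Using a = (v - v0) / t
a = (33 - 5) / 5
a = 28 / 5
a = 28/5 m/s^2

28/5 m/s^2


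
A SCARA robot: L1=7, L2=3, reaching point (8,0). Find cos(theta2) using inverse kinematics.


Given: L1 = 7, L2 = 3, target (x, y) = (8, 0)
Using cos(theta2) = (x^2 + y^2 - L1^2 - L2^2) / (2*L1*L2)
x^2 + y^2 = 8^2 + 0 = 64
L1^2 + L2^2 = 49 + 9 = 58
Numerator = 64 - 58 = 6
Denominator = 2*7*3 = 42
cos(theta2) = 6/42 = 1/7

1/7


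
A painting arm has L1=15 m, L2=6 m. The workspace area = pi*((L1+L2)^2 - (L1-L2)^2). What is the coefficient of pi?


Given: L1 = 15, L2 = 6
(L1+L2)^2 = (21)^2 = 441
(L1-L2)^2 = (9)^2 = 81
Difference = 441 - 81 = 360
This equals 4*L1*L2 = 4*15*6 = 360
Workspace area = 360*pi

360


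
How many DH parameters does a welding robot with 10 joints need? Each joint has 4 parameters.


Given: 10 joints, 4 DH parameters per joint (d, theta, a, alpha)
Total DH parameters = number_of_joints * 4
Total = 10 * 4
Total = 40

40


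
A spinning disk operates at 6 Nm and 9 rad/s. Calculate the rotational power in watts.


Given: tau = 6 Nm, omega = 9 rad/s
Using P = tau * omega
P = 6 * 9
P = 54 W

54 W


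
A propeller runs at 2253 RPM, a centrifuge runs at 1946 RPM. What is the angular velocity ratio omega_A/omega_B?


Given: RPM_A = 2253, RPM_B = 1946
omega = 2*pi*RPM/60, so omega_A/omega_B = RPM_A / RPM_B
omega_A/omega_B = 2253 / 1946
omega_A/omega_B = 2253/1946

2253/1946


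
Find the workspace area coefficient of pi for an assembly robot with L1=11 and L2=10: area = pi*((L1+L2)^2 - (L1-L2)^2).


Given: L1 = 11, L2 = 10
(L1+L2)^2 = (21)^2 = 441
(L1-L2)^2 = (1)^2 = 1
Difference = 441 - 1 = 440
This equals 4*L1*L2 = 4*11*10 = 440
Workspace area = 440*pi

440


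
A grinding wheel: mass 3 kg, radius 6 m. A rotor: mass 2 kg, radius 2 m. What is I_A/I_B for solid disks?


Given: M1=3 kg, R1=6 m, M2=2 kg, R2=2 m
For a disk: I = (1/2)*M*R^2, so I_A/I_B = (M1*R1^2)/(M2*R2^2)
M1*R1^2 = 3*36 = 108
M2*R2^2 = 2*4 = 8
I_A/I_B = 108/8 = 27/2

27/2


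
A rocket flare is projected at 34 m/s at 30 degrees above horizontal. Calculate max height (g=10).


Given: v0 = 34 m/s, theta = 30 deg, g = 10 m/s^2
sin^2(30) = 1/4
Using H = v0^2 * sin^2(theta) / (2*g)
H = 34^2 * 1/4 / (2*10)
H = 1156 * 1/4 / 20
H = 289 / 20
H = 289/20 m

289/20 m


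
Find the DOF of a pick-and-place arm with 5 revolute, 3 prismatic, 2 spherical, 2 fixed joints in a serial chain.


Given: serial robot with 5 revolute, 3 prismatic, 2 spherical, 2 fixed joints
DOF contribution per joint type: revolute=1, prismatic=1, spherical=3, fixed=0
DOF = 5*1 + 3*1 + 2*3 + 2*0
DOF = 14

14


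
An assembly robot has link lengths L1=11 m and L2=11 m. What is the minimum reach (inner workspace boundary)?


Given: L1 = 11 m, L2 = 11 m
For a 2-link planar arm, min reach = |L1 - L2| (second link folded back)
Min reach = |11 - 11|
Min reach = 0 m

0 m


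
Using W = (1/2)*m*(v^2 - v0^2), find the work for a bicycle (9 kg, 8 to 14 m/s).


Given: m = 9 kg, v0 = 8 m/s, v = 14 m/s
Using W = (1/2)*m*(v^2 - v0^2)
v^2 = 14^2 = 196
v0^2 = 8^2 = 64
v^2 - v0^2 = 196 - 64 = 132
W = (1/2)*9*132 = 594 J

594 J


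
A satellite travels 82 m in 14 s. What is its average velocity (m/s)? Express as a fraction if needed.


Given: distance d = 82 m, time t = 14 s
Using v = d / t
v = 82 / 14
v = 41/7 m/s

41/7 m/s


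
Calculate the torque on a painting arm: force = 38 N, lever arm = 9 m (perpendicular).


Given: F = 38 N, r = 9 m, angle = 90 deg (perpendicular)
Using tau = F * r * sin(90)
sin(90) = 1
tau = 38 * 9 * 1
tau = 342 Nm

342 Nm


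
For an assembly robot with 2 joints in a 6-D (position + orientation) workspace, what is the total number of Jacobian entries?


Given: task space dimension = 6, joints = 2
Jacobian is a 6 x 2 matrix
Total entries = rows * columns
Total = 6 * 2
Total = 12

12


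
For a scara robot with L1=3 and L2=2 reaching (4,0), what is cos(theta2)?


Given: L1 = 3, L2 = 2, target (x, y) = (4, 0)
Using cos(theta2) = (x^2 + y^2 - L1^2 - L2^2) / (2*L1*L2)
x^2 + y^2 = 4^2 + 0 = 16
L1^2 + L2^2 = 9 + 4 = 13
Numerator = 16 - 13 = 3
Denominator = 2*3*2 = 12
cos(theta2) = 3/12 = 1/4

1/4


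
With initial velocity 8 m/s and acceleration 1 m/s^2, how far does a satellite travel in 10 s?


Given: v0 = 8 m/s, a = 1 m/s^2, t = 10 s
Using s = v0*t + (1/2)*a*t^2
s = 8*10 + (1/2)*1*10^2
s = 80 + (1/2)*100
s = 80 + 50
s = 130

130 m


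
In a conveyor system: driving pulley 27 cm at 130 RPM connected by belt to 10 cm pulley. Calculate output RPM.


Given: D1 = 27 cm, w1 = 130 RPM, D2 = 10 cm
Using D1*w1 = D2*w2
w2 = D1*w1 / D2
w2 = 27*130 / 10
w2 = 3510 / 10
w2 = 351 RPM

351 RPM


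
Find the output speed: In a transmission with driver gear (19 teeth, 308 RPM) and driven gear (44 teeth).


Given: N1 = 19 teeth, w1 = 308 RPM, N2 = 44 teeth
Using N1*w1 = N2*w2
w2 = N1*w1 / N2
w2 = 19*308 / 44
w2 = 5852 / 44
w2 = 133 RPM

133 RPM


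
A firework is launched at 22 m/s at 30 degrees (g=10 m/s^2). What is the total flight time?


Given: v0 = 22 m/s, theta = 30 deg, g = 10 m/s^2
sin(30) = 1/2
Using T = 2*v0*sin(theta) / g
T = 2*22*1/2 / 10
T = 22 / 10
T = 11/5 s

11/5 s


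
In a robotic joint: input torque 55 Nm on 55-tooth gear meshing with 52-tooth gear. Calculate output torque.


Given: N1 = 55, N2 = 52, T1 = 55 Nm
Using T2/T1 = N2/N1
T2 = T1 * N2 / N1
T2 = 55 * 52 / 55
T2 = 2860 / 55
T2 = 52 Nm

52 Nm


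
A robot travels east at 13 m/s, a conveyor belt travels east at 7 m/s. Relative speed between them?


Given: v_A = 13 m/s east, v_B = 7 m/s east
Both move in the same direction; relative speed = |v_A - v_B|
|13 - 7| = |6|
= 6 m/s

6 m/s


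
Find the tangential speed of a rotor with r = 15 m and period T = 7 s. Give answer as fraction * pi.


Given: radius r = 15 m, period T = 7 s
Using v = 2*pi*r / T
v = 2*pi*15 / 7
v = 30*pi / 7
v = 30/7*pi m/s

30/7*pi m/s


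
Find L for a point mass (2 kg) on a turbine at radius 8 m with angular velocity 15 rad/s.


Given: m = 2 kg, r = 8 m, omega = 15 rad/s
For a point mass: I = m*r^2
I = 2*8^2 = 2*64 = 128
L = I*omega = 128*15
L = 1920 kg*m^2/s

1920 kg*m^2/s


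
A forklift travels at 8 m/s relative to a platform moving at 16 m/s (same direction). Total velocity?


Given: object velocity = 8 m/s, platform velocity = 16 m/s (same direction)
Using classical velocity addition: v_total = v_object + v_platform
v_total = 8 + 16
v_total = 24 m/s

24 m/s


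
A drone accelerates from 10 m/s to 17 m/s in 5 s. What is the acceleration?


Given: initial velocity v0 = 10 m/s, final velocity v = 17 m/s, time t = 5 s
Using a = (v - v0) / t
a = (17 - 10) / 5
a = 7 / 5
a = 7/5 m/s^2

7/5 m/s^2


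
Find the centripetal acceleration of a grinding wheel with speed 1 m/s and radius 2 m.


Given: v = 1 m/s, r = 2 m
Using a_c = v^2 / r
a_c = 1^2 / 2
a_c = 1 / 2
a_c = 1/2 m/s^2

1/2 m/s^2


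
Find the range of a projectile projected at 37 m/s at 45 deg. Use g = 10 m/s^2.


Given: v0 = 37 m/s, theta = 45 deg, g = 10 m/s^2
sin(2*45) = sin(90) = 1
Using R = v0^2 * sin(2*theta) / g
R = 37^2 * 1 / 10
R = 1369 / 10
R = 1369/10 m

1369/10 m


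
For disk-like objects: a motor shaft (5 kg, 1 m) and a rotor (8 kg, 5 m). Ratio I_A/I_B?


Given: M1=5 kg, R1=1 m, M2=8 kg, R2=5 m
For a disk: I = (1/2)*M*R^2, so I_A/I_B = (M1*R1^2)/(M2*R2^2)
M1*R1^2 = 5*1 = 5
M2*R2^2 = 8*25 = 200
I_A/I_B = 5/200 = 1/40

1/40


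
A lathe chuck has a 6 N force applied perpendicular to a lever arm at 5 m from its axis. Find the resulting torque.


Given: F = 6 N, r = 5 m, angle = 90 deg (perpendicular)
Using tau = F * r * sin(90)
sin(90) = 1
tau = 6 * 5 * 1
tau = 30 Nm

30 Nm


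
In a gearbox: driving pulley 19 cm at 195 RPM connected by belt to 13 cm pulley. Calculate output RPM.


Given: D1 = 19 cm, w1 = 195 RPM, D2 = 13 cm
Using D1*w1 = D2*w2
w2 = D1*w1 / D2
w2 = 19*195 / 13
w2 = 3705 / 13
w2 = 285 RPM

285 RPM


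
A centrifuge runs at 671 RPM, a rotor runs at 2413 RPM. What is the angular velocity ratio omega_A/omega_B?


Given: RPM_A = 671, RPM_B = 2413
omega = 2*pi*RPM/60, so omega_A/omega_B = RPM_A / RPM_B
omega_A/omega_B = 671 / 2413
omega_A/omega_B = 671/2413

671/2413


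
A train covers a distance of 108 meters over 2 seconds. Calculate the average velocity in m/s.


Given: distance d = 108 m, time t = 2 s
Using v = d / t
v = 108 / 2
v = 54 m/s

54 m/s


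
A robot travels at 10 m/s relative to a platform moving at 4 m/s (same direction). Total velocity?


Given: object velocity = 10 m/s, platform velocity = 4 m/s (same direction)
Using classical velocity addition: v_total = v_object + v_platform
v_total = 10 + 4
v_total = 14 m/s

14 m/s


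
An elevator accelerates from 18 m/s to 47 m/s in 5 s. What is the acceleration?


Given: initial velocity v0 = 18 m/s, final velocity v = 47 m/s, time t = 5 s
Using a = (v - v0) / t
a = (47 - 18) / 5
a = 29 / 5
a = 29/5 m/s^2

29/5 m/s^2


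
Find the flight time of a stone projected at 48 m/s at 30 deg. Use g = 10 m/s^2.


Given: v0 = 48 m/s, theta = 30 deg, g = 10 m/s^2
sin(30) = 1/2
Using T = 2*v0*sin(theta) / g
T = 2*48*1/2 / 10
T = 48 / 10
T = 24/5 s

24/5 s


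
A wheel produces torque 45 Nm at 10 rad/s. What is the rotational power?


Given: tau = 45 Nm, omega = 10 rad/s
Using P = tau * omega
P = 45 * 10
P = 450 W

450 W


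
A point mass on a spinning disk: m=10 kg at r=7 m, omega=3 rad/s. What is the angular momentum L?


Given: m = 10 kg, r = 7 m, omega = 3 rad/s
For a point mass: I = m*r^2
I = 10*7^2 = 10*49 = 490
L = I*omega = 490*3
L = 1470 kg*m^2/s

1470 kg*m^2/s


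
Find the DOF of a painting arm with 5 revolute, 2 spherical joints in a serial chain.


Given: serial robot with 5 revolute, 2 spherical joints
DOF contribution per joint type: revolute=1, prismatic=1, spherical=3, fixed=0
DOF = 5*1 + 2*3
DOF = 11

11


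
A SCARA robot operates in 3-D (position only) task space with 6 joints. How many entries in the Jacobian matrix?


Given: task space dimension = 3, joints = 6
Jacobian is a 3 x 6 matrix
Total entries = rows * columns
Total = 3 * 6
Total = 18

18


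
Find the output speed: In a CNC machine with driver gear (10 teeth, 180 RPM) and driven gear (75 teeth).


Given: N1 = 10 teeth, w1 = 180 RPM, N2 = 75 teeth
Using N1*w1 = N2*w2
w2 = N1*w1 / N2
w2 = 10*180 / 75
w2 = 1800 / 75
w2 = 24 RPM

24 RPM


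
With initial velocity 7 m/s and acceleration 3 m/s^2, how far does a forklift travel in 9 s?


Given: v0 = 7 m/s, a = 3 m/s^2, t = 9 s
Using s = v0*t + (1/2)*a*t^2
s = 7*9 + (1/2)*3*9^2
s = 63 + (1/2)*243
s = 63 + 243/2
s = 369/2

369/2 m
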